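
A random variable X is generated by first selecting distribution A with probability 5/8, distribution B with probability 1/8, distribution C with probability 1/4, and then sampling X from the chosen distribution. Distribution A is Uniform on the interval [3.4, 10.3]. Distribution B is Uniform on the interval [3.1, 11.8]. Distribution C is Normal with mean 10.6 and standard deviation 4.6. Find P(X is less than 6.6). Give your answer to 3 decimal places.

0.388

Conditional on each component, P(X < 6.6): A: 0.463768; B: 0.402299; C: 0.192269.
By total probability, P(X < 6.6) = 0.625·0.463768 + 0.125·0.402299 + 0.25·0.192269 = 0.38821.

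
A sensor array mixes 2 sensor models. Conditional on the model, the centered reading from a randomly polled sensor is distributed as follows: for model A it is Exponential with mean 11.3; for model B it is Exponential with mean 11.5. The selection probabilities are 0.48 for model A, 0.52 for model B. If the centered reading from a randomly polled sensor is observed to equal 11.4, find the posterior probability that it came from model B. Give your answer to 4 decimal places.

0.5200

Likelihoods f(11.4 | ·): A: 0.0322689; B: 0.0322689.
Posterior ∝ prior × likelihood. Numerator for B: 0.52·0.0322689 = 0.0167798.
Normalizing constant: 0.48·0.0322689 + 0.52·0.0322689 = 0.0322689.
P(B | observation) = 0.0167798 / 0.0322689 = 0.52.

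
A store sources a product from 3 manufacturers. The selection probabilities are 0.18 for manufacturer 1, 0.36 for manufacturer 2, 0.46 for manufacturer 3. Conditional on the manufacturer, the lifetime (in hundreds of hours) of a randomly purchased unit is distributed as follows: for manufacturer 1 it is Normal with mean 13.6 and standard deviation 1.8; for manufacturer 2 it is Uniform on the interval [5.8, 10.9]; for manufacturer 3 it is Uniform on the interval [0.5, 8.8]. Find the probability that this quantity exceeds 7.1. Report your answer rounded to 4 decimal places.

Conditional on each manufacturer, P(X > 7.1): 1: 0.999848; 2: 0.745098; 3: 0.204819.
By total probability, P(X > 7.1) = 0.18·0.999848 + 0.36·0.745098 + 0.46·0.204819 = 0.542425.

0.5424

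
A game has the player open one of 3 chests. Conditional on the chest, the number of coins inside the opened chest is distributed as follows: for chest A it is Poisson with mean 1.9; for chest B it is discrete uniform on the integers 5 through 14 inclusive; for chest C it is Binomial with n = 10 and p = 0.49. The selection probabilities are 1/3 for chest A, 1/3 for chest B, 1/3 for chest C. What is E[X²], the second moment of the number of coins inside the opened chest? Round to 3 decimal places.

For each component E[X²] = Var + (mean)², giving A: 5.51; B: 98.5; C: 26.509.
Overall E[X²] = 0.333333·5.51 + 0.333333·98.5 + 0.333333·26.509 = 43.5063.

43.506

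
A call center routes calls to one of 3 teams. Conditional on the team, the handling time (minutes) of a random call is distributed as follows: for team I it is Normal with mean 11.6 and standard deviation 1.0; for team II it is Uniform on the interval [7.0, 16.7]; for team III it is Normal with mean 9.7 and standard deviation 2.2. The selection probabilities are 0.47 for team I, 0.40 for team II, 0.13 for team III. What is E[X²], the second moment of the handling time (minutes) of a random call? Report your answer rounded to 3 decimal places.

135.879

For each component E[X²] = Var + (mean)², giving I: 135.56; II: 148.263; III: 98.93.
Overall E[X²] = 0.47·135.56 + 0.4·148.263 + 0.13·98.93 = 135.879.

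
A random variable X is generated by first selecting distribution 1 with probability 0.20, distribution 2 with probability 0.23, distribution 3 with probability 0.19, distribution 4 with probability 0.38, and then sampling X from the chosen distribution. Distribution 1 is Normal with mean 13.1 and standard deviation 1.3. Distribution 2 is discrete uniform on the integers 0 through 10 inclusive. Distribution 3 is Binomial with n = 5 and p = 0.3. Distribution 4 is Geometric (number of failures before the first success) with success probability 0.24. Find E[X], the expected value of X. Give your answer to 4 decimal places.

Component means — 1: 13.1; 2: 5; 3: 1.5; 4: 3.16667.
E[X] = 0.2·13.1 + 0.23·5 + 0.19·1.5 + 0.38·3.16667 = 5.25833.

5.2583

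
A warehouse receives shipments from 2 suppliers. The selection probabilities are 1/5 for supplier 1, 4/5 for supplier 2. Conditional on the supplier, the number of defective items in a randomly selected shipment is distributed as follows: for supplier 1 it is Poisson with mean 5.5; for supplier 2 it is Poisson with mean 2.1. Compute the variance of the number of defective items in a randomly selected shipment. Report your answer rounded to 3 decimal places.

Per component, 1: μ=5.5, E[X²]=35.75; 2: μ=2.1, E[X²]=6.51.
E[X] = 0.2·5.5 + 0.8·2.1 = 2.78.
E[X²] = 0.2·35.75 + 0.8·6.51 = 12.358.
Var(X) = E[X²] − (E[X])² = 12.358 − 7.7284 = 4.6296.

4.630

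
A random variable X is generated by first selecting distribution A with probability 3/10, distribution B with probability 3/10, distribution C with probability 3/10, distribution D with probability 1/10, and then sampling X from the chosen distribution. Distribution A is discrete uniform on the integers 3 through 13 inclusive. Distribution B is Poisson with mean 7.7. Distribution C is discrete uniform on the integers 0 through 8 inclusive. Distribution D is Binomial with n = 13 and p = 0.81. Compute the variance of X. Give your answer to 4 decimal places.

11.9018

Per component, A: μ=8, E[X²]=74; B: μ=7.7, E[X²]=66.99; C: μ=4, E[X²]=22.6667; D: μ=10.53, E[X²]=112.882.
E[X] = 0.3·8 + 0.3·7.7 + 0.3·4 + 0.1·10.53 = 6.963.
E[X²] = 0.3·74 + 0.3·66.99 + 0.3·22.6667 + 0.1·112.882 = 60.3852.
Var(X) = E[X²] − (E[X])² = 60.3852 − 48.4834 = 11.9018.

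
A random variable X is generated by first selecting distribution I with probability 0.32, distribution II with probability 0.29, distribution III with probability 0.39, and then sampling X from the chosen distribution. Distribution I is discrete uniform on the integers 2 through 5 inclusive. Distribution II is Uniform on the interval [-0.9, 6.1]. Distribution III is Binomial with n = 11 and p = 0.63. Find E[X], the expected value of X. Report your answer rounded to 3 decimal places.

Component means — I: 3.5; II: 2.6; III: 6.93.
E[X] = 0.32·3.5 + 0.29·2.6 + 0.39·6.93 = 4.5767.

4.577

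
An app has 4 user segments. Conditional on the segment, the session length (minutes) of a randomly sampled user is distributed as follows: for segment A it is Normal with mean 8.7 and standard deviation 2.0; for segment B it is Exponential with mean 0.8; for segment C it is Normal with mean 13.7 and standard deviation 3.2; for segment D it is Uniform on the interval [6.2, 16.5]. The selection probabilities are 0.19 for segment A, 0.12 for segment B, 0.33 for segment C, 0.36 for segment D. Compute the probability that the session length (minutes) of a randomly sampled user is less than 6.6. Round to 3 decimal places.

Conditional on each segment, P(X < 6.6): A: 0.146859; B: 0.999739; C: 0.0132519; D: 0.038835.
By total probability, P(X < 6.6) = 0.19·0.146859 + 0.12·0.999739 + 0.33·0.0132519 + 0.36·0.038835 = 0.166226.

0.166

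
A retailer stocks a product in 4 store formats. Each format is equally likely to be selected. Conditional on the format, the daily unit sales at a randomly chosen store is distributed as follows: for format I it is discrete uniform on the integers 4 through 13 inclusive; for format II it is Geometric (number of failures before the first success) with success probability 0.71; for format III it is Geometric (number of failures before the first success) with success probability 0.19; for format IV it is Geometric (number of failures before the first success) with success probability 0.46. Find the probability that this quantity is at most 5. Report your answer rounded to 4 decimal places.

Conditional on each format, P(X ≤ 5): I: 0.2; II: 0.999405; III: 0.71757; IV: 0.975205.
By total probability, P(X ≤ 5) = 0.25·0.2 + 0.25·0.999405 + 0.25·0.71757 + 0.25·0.975205 = 0.723045.

0.7230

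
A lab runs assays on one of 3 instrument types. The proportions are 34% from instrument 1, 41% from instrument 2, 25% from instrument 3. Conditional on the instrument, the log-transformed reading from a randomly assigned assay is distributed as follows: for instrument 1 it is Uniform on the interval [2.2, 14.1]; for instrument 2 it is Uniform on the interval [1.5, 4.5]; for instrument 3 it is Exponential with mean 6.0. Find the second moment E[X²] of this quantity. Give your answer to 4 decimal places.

48.5934

For each component E[X²] = Var + (mean)², giving 1: 78.2233; 2: 9.75; 3: 72.
Overall E[X²] = 0.34·78.2233 + 0.41·9.75 + 0.25·72 = 48.5934.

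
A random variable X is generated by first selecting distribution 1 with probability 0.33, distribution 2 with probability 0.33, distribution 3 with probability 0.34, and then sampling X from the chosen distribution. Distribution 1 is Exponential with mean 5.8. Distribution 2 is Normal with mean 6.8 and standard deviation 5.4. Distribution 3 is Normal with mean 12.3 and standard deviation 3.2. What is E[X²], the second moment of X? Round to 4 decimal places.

102.0046

For each component E[X²] = Var + (mean)², giving 1: 67.28; 2: 75.4; 3: 161.53.
Overall E[X²] = 0.33·67.28 + 0.33·75.4 + 0.34·161.53 = 102.005.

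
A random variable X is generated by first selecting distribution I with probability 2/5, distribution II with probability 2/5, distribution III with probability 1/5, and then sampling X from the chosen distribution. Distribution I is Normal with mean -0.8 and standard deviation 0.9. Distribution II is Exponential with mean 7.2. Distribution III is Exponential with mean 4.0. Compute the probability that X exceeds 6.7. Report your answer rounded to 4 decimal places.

0.1952

Conditional on each component, P(X > 6.7): I: 0; II: 0.394335; III: 0.187308.
By total probability, P(X > 6.7) = 0.4·0 + 0.4·0.394335 + 0.2·0.187308 = 0.195195.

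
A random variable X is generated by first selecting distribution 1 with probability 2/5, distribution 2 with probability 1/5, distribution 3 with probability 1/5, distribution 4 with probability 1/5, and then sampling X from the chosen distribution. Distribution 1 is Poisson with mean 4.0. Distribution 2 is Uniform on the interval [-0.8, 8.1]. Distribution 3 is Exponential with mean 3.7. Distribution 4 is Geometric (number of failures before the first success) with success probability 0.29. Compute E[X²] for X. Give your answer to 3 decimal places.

For each component E[X²] = Var + (mean)², giving 1: 20; 2: 19.9233; 3: 27.38; 4: 14.4364.
Overall E[X²] = 0.4·20 + 0.2·19.9233 + 0.2·27.38 + 0.2·14.4364 = 20.3479.

20.348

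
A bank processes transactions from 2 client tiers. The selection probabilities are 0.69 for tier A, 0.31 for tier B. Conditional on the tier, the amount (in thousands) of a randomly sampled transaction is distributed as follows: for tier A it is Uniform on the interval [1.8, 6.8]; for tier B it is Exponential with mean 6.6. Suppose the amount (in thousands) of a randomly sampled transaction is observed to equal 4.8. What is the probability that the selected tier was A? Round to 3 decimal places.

Likelihoods f(4.8 | ·): A: 0.2; B: 0.0732159.
Posterior ∝ prior × likelihood. Numerator for A: 0.69·0.2 = 0.138.
Normalizing constant: 0.69·0.2 + 0.31·0.0732159 = 0.160697.
P(A | observation) = 0.138 / 0.160697 = 0.858759.

0.859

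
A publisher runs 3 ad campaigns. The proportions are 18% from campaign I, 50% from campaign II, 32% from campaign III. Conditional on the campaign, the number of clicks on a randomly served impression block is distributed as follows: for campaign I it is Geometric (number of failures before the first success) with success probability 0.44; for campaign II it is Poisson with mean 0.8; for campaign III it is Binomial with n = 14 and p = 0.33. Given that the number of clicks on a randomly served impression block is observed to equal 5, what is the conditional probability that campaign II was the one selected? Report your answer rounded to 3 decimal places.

0.008

Likelihoods P(X=5 | ·): I: 0.0242322; II: 0.00122697; III: 0.213161.
Posterior ∝ prior × likelihood. Numerator for II: 0.5·0.00122697 = 0.000613484.
Normalizing constant: 0.18·0.0242322 + 0.5·0.00122697 + 0.32·0.213161 = 0.0731867.
P(II | observation) = 0.000613484 / 0.0731867 = 0.00838245.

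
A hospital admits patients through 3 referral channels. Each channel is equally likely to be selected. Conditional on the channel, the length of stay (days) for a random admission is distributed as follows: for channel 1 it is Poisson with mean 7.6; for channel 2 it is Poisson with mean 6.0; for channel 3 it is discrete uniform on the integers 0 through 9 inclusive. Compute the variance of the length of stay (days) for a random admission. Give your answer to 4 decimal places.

8.8856

Per component, 1: μ=7.6, E[X²]=65.36; 2: μ=6, E[X²]=42; 3: μ=4.5, E[X²]=28.5.
E[X] = 0.333333·7.6 + 0.333333·6 + 0.333333·4.5 = 6.03333.
E[X²] = 0.333333·65.36 + 0.333333·42 + 0.333333·28.5 = 45.2867.
Var(X) = E[X²] − (E[X])² = 45.2867 − 36.4011 = 8.88556.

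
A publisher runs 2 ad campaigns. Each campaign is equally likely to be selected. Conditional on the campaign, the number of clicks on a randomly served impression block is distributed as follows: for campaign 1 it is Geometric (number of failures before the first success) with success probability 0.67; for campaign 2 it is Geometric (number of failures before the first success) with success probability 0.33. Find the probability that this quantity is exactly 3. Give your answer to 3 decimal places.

0.062

Conditional on each campaign, P(X = 3): 1: 0.0240778; 2: 0.0992518.
By total probability, P(X = 3) = 0.5·0.0240778 + 0.5·0.0992518 = 0.0616648.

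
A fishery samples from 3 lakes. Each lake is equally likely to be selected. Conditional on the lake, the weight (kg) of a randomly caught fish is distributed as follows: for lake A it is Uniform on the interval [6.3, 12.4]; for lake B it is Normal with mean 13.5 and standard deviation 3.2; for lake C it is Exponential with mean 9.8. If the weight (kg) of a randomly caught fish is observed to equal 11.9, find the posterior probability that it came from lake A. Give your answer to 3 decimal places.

Likelihoods f(11.9 | ·): A: 0.163934; B: 0.11002; C: 0.0302982.
Posterior ∝ prior × likelihood. Numerator for A: 0.333333·0.163934 = 0.0546448.
Normalizing constant: 0.333333·0.163934 + 0.333333·0.11002 + 0.333333·0.0302982 = 0.101418.
P(A | observation) = 0.0546448 / 0.101418 = 0.53881.

0.539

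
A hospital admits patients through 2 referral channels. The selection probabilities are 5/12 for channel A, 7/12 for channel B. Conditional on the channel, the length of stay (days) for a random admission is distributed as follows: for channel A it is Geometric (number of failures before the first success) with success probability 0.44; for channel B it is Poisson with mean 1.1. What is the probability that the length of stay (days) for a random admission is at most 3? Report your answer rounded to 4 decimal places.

Conditional on each channel, P(X ≤ 3): A: 0.901655; B: 0.974258.
By total probability, P(X ≤ 3) = 0.416667·0.901655 + 0.583333·0.974258 = 0.944007.

0.9440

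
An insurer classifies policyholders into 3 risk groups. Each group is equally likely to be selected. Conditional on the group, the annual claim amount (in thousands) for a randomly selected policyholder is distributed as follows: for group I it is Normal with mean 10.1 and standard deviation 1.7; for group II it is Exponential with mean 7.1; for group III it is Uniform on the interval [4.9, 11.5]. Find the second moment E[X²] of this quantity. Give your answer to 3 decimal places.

For each component E[X²] = Var + (mean)², giving I: 104.9; II: 100.82; III: 70.87.
Overall E[X²] = 0.333333·104.9 + 0.333333·100.82 + 0.333333·70.87 = 92.1967.

92.197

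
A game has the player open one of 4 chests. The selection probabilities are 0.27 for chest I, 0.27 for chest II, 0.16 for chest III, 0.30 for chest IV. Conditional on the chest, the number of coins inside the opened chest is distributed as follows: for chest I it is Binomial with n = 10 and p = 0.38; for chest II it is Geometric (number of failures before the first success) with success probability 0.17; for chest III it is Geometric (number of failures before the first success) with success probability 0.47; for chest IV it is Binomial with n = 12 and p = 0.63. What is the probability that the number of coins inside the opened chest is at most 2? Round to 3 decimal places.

0.307

Conditional on each chest, P(X ≤ 2): I: 0.201711; II: 0.428213; III: 0.851123; IV: 0.00140072.
By total probability, P(X ≤ 2) = 0.27·0.201711 + 0.27·0.428213 + 0.16·0.851123 + 0.3·0.00140072 = 0.306679.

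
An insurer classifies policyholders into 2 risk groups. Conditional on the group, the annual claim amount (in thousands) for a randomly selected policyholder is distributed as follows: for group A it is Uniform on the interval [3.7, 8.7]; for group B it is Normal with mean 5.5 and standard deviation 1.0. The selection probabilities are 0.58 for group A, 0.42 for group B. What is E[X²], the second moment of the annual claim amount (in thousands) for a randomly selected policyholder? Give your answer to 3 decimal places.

For each component E[X²] = Var + (mean)², giving A: 40.5233; B: 31.25.
Overall E[X²] = 0.58·40.5233 + 0.42·31.25 = 36.6285.

36.629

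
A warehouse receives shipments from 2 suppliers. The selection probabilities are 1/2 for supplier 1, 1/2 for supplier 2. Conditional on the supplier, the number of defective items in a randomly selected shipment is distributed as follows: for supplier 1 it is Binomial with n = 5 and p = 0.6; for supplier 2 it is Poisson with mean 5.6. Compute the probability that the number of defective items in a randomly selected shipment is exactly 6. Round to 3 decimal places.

0.079

Conditional on each supplier, P(X = 6): 1: 0; 2: 0.158397.
By total probability, P(X = 6) = 0.5·0 + 0.5·0.158397 = 0.0791984.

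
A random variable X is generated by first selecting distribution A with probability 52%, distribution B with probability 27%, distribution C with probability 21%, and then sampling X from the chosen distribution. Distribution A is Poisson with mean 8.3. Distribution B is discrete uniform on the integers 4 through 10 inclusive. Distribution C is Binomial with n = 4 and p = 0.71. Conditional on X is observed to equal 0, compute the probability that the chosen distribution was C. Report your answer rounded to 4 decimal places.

Likelihoods P(X=0 | ·): A: 0.000248517; B: 0; C: 0.00707281.
Posterior ∝ prior × likelihood. Numerator for C: 0.21·0.00707281 = 0.00148529.
Normalizing constant: 0.52·0.000248517 + 0.27·0 + 0.21·0.00707281 = 0.00161452.
P(C | observation) = 0.00148529 / 0.00161452 = 0.919958.

0.9200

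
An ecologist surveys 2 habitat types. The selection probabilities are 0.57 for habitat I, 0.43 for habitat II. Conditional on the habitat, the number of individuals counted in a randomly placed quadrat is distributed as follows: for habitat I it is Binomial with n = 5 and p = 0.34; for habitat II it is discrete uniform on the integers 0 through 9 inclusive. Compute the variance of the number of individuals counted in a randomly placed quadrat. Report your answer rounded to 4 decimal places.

Per component, I: μ=1.7, E[X²]=4.012; II: μ=4.5, E[X²]=28.5.
E[X] = 0.57·1.7 + 0.43·4.5 = 2.904.
E[X²] = 0.57·4.012 + 0.43·28.5 = 14.5418.
Var(X) = E[X²] − (E[X])² = 14.5418 − 8.43322 = 6.10862.

6.1086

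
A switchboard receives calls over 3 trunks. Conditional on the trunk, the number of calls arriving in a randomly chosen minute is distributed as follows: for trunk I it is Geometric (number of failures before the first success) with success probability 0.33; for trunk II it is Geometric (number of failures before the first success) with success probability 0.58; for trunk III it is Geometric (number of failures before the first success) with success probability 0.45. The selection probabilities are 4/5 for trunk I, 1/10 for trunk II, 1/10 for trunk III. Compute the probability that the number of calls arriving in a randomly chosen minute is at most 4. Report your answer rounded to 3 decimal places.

Conditional on each trunk, P(X ≤ 4): I: 0.864987; II: 0.986931; III: 0.949672.
By total probability, P(X ≤ 4) = 0.8·0.864987 + 0.1·0.986931 + 0.1·0.949672 = 0.88565.

0.886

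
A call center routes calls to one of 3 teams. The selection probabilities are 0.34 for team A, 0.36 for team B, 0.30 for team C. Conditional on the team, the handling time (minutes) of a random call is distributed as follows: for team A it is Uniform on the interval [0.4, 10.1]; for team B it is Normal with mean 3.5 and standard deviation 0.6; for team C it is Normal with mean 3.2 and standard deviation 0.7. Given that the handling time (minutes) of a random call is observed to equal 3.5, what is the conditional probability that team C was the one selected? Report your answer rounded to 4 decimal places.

Likelihoods f(3.5 | ·): A: 0.103093; B: 0.664904; C: 0.51991.
Posterior ∝ prior × likelihood. Numerator for C: 0.3·0.51991 = 0.155973.
Normalizing constant: 0.34·0.103093 + 0.36·0.664904 + 0.3·0.51991 = 0.43039.
P(C | observation) = 0.155973 / 0.43039 = 0.362399.

0.3624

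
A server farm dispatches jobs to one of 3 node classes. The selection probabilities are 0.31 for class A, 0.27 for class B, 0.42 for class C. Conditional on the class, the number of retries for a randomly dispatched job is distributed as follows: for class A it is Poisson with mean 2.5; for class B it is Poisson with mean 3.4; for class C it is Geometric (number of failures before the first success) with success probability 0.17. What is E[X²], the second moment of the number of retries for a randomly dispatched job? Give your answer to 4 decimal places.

28.8257

For each component E[X²] = Var + (mean)², giving A: 8.75; B: 14.96; C: 52.5571.
Overall E[X²] = 0.31·8.75 + 0.27·14.96 + 0.42·52.5571 = 28.8257.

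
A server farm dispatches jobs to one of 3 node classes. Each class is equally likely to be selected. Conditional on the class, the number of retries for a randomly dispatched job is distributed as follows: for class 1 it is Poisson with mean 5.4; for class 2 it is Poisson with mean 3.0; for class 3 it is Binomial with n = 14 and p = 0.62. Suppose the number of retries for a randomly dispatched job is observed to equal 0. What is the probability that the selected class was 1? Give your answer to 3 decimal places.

Likelihoods P(X=0 | ·): 1: 0.00451658; 2: 0.0497871; 3: 1.30909e-06.
Posterior ∝ prior × likelihood. Numerator for 1: 0.333333·0.00451658 = 0.00150553.
Normalizing constant: 0.333333·0.00451658 + 0.333333·0.0497871 + 0.333333·1.30909e-06 = 0.0181017.
P(1 | observation) = 0.00150553 / 0.0181017 = 0.0831707.

0.083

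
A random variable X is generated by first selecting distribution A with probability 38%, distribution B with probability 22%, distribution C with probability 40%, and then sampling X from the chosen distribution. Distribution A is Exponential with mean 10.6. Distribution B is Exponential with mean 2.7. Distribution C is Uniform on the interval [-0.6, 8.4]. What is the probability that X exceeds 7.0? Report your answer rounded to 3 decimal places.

0.275

Conditional on each component, P(X > 7.0): A: 0.516656; B: 0.0748258; C: 0.155556.
By total probability, P(X > 7.0) = 0.38·0.516656 + 0.22·0.0748258 + 0.4·0.155556 = 0.275013.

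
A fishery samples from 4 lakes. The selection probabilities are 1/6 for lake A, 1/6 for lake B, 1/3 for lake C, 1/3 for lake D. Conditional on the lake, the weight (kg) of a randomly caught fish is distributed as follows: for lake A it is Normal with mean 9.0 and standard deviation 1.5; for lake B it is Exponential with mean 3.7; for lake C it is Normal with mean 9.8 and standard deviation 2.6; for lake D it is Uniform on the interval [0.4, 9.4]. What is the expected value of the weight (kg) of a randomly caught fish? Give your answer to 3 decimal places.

7.017

Component means — A: 9; B: 3.7; C: 9.8; D: 4.9.
E[X] = 0.166667·9 + 0.166667·3.7 + 0.333333·9.8 + 0.333333·4.9 = 7.01667.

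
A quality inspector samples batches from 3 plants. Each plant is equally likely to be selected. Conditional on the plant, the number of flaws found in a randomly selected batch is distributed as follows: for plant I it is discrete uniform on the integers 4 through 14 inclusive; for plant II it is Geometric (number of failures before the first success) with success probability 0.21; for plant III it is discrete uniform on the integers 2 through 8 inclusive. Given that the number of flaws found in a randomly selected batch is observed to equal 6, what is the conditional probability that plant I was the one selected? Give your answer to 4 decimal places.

0.3192

Likelihoods P(X=6 | ·): I: 0.0909091; II: 0.0510484; III: 0.142857.
Posterior ∝ prior × likelihood. Numerator for I: 0.333333·0.0909091 = 0.030303.
Normalizing constant: 0.333333·0.0909091 + 0.333333·0.0510484 + 0.333333·0.142857 = 0.0949382.
P(I | observation) = 0.030303 / 0.0949382 = 0.319187.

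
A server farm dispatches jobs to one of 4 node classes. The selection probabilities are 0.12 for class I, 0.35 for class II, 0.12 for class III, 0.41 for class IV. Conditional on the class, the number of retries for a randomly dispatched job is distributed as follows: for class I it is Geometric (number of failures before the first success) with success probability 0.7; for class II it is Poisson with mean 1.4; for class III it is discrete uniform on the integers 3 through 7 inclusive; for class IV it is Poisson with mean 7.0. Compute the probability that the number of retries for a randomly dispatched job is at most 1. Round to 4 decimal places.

0.3193

Conditional on each class, P(X ≤ 1): I: 0.91; II: 0.591833; III: 0; IV: 0.00729506.
By total probability, P(X ≤ 1) = 0.12·0.91 + 0.35·0.591833 + 0.12·0 + 0.41·0.00729506 = 0.319332.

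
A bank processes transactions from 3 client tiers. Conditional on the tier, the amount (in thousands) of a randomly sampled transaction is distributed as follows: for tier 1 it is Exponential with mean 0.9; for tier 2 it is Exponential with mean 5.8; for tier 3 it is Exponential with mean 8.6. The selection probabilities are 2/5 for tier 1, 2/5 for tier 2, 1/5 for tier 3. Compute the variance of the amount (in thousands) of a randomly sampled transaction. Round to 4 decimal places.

Per component, 1: μ=0.9, E[X²]=1.62; 2: μ=5.8, E[X²]=67.28; 3: μ=8.6, E[X²]=147.92.
E[X] = 0.4·0.9 + 0.4·5.8 + 0.2·8.6 = 4.4.
E[X²] = 0.4·1.62 + 0.4·67.28 + 0.2·147.92 = 57.144.
Var(X) = E[X²] − (E[X])² = 57.144 − 19.36 = 37.784.

37.7840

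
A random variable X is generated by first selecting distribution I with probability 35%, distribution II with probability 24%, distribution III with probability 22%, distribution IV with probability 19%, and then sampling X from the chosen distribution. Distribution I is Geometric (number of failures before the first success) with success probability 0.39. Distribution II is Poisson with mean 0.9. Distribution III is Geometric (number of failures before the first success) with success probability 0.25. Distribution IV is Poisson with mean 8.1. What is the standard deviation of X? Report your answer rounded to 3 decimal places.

Per component, I: μ=1.5641, E[X²]=6.45694; II: μ=0.9, E[X²]=1.71; III: μ=3, E[X²]=21; IV: μ=8.1, E[X²]=73.71.
E[X] = 0.35·1.5641 + 0.24·0.9 + 0.22·3 + 0.19·8.1 = 2.96244.
E[X²] = 0.35·6.45694 + 0.24·1.71 + 0.22·21 + 0.19·73.71 = 21.2952.
Var(X) = E[X²] − (E[X])² = 21.2952 − 8.77603 = 12.5192.
SD(X) = √12.5192 = 3.53825.

3.538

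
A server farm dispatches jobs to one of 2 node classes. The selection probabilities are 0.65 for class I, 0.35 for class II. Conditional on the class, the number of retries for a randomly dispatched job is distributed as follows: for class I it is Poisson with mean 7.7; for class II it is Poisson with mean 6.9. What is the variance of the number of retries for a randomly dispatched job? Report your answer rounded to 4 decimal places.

Per component, I: μ=7.7, E[X²]=66.99; II: μ=6.9, E[X²]=54.51.
E[X] = 0.65·7.7 + 0.35·6.9 = 7.42.
E[X²] = 0.65·66.99 + 0.35·54.51 = 62.622.
Var(X) = E[X²] − (E[X])² = 62.622 − 55.0564 = 7.5656.

7.5656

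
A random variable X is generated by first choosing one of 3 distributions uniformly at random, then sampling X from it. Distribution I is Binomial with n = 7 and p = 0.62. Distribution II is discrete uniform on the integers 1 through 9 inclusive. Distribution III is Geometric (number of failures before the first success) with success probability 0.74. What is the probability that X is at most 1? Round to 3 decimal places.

0.353

Conditional on each component, P(X ≤ 1): I: 0.0142116; II: 0.111111; III: 0.9324.
By total probability, P(X ≤ 1) = 0.333333·0.0142116 + 0.333333·0.111111 + 0.333333·0.9324 = 0.352574.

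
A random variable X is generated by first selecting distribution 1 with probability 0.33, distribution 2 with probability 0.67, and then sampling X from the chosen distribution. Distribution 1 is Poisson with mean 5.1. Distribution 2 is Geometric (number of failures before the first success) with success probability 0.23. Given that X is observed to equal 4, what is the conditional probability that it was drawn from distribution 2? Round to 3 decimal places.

0.489

Likelihoods P(X=4 | ·): 1: 0.171857; 2: 0.080852.
Posterior ∝ prior × likelihood. Numerator for 2: 0.67·0.080852 = 0.0541708.
Normalizing constant: 0.33·0.171857 + 0.67·0.080852 = 0.110884.
P(2 | observation) = 0.0541708 / 0.110884 = 0.488537.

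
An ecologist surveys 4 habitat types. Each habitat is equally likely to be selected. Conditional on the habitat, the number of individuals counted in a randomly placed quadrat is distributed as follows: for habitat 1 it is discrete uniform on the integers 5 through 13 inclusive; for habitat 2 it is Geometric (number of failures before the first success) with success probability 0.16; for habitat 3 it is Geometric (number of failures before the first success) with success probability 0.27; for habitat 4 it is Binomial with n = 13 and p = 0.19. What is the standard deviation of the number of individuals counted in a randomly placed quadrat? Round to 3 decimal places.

4.448

Per component, 1: μ=9, E[X²]=87.6667; 2: μ=5.25, E[X²]=60.375; 3: μ=2.7037, E[X²]=17.3237; 4: μ=2.47, E[X²]=8.1016.
E[X] = 0.25·9 + 0.25·5.25 + 0.25·2.7037 + 0.25·2.47 = 4.85593.
E[X²] = 0.25·87.6667 + 0.25·60.375 + 0.25·17.3237 + 0.25·8.1016 = 43.3667.
Var(X) = E[X²] − (E[X])² = 43.3667 − 23.58 = 19.7867.
SD(X) = √19.7867 = 4.44823.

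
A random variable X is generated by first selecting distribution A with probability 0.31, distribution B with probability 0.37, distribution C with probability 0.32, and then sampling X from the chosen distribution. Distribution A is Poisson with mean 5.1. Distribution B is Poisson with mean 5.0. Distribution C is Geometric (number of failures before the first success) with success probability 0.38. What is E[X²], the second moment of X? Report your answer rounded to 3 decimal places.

For each component E[X²] = Var + (mean)², giving A: 31.11; B: 30; C: 6.95568.
Overall E[X²] = 0.31·31.11 + 0.37·30 + 0.32·6.95568 = 22.9699.

22.970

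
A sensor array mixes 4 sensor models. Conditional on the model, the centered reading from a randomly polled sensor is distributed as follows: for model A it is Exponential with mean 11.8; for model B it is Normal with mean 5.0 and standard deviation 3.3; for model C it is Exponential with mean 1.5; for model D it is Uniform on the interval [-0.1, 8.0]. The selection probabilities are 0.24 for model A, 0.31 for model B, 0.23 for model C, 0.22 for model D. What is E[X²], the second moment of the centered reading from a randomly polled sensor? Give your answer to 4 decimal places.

For each component E[X²] = Var + (mean)², giving A: 278.48; B: 35.89; C: 4.5; D: 21.07.
Overall E[X²] = 0.24·278.48 + 0.31·35.89 + 0.23·4.5 + 0.22·21.07 = 83.6315.

83.6315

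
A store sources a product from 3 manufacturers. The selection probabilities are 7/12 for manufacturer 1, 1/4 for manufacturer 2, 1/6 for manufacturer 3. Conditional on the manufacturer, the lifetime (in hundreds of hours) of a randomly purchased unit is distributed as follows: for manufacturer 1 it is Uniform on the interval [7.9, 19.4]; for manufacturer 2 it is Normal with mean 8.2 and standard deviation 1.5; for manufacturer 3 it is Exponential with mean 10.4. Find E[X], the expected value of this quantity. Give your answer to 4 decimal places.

Component means — 1: 13.65; 2: 8.2; 3: 10.4.
E[X] = 0.583333·13.65 + 0.25·8.2 + 0.166667·10.4 = 11.7458.

11.7458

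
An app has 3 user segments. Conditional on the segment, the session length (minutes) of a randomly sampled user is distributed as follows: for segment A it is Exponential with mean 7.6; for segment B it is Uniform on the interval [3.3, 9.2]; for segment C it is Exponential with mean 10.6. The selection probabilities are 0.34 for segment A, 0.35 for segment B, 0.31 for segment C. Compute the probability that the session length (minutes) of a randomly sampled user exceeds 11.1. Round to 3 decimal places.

Conditional on each segment, P(X > 11.1): A: 0.232114; B: 0; C: 0.35093.
By total probability, P(X > 11.1) = 0.34·0.232114 + 0.35·0 + 0.31·0.35093 = 0.187707.

0.188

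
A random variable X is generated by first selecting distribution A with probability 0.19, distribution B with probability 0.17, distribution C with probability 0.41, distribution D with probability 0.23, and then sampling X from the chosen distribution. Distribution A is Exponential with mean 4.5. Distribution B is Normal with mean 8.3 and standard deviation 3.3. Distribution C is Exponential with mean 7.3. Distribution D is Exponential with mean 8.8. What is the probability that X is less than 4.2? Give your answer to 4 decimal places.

Conditional on each component, P(X < 4.2): A: 0.606759; B: 0.10704; C: 0.437488; D: 0.379527.
By total probability, P(X < 4.2) = 0.19·0.606759 + 0.17·0.10704 + 0.41·0.437488 + 0.23·0.379527 = 0.400142.

0.4001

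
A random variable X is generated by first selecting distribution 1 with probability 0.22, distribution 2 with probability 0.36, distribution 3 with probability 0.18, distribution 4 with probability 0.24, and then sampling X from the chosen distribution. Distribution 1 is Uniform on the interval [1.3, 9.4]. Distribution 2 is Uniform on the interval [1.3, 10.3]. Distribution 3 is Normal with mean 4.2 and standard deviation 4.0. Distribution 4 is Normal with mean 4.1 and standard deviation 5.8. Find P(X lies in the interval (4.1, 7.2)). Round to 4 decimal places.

Conditional on each component, P(4.1 < X < 7.2): 1: 0.382716; 2: 0.344444; 3: 0.283345; 4: 0.203496.
By total probability, P(4.1 < X < 7.2) = 0.22·0.382716 + 0.36·0.344444 + 0.18·0.283345 + 0.24·0.203496 = 0.308039.

0.3080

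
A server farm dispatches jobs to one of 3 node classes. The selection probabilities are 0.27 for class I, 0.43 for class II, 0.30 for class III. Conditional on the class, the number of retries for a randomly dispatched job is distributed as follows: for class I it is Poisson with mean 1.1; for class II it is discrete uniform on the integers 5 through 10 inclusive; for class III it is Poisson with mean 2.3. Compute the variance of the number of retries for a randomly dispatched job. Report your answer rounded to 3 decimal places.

10.601

Per component, I: μ=1.1, E[X²]=2.31; II: μ=7.5, E[X²]=59.1667; III: μ=2.3, E[X²]=7.59.
E[X] = 0.27·1.1 + 0.43·7.5 + 0.3·2.3 = 4.212.
E[X²] = 0.27·2.31 + 0.43·59.1667 + 0.3·7.59 = 28.3424.
Var(X) = E[X²] − (E[X])² = 28.3424 − 17.7409 = 10.6014.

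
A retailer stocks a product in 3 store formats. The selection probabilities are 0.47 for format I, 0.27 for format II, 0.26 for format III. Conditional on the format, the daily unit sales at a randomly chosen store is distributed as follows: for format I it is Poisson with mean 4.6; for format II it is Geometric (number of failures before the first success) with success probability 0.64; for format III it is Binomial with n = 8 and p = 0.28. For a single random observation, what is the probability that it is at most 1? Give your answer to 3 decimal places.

Conditional on each format, P(X ≤ 1): I: 0.0562903; II: 0.8704; III: 0.296906.
By total probability, P(X ≤ 1) = 0.47·0.0562903 + 0.27·0.8704 + 0.26·0.296906 = 0.33866.

0.339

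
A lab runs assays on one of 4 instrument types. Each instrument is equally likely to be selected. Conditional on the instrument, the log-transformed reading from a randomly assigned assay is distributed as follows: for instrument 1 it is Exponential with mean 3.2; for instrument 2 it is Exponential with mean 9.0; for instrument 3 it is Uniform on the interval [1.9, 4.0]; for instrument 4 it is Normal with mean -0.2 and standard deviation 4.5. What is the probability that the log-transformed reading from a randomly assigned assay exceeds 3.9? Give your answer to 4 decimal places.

0.2932

Conditional on each instrument, P(X > 3.9): 1: 0.295599; 2: 0.648344; 3: 0.047619; 4: 0.181118.
By total probability, P(X > 3.9) = 0.25·0.295599 + 0.25·0.648344 + 0.25·0.047619 + 0.25·0.181118 = 0.29317.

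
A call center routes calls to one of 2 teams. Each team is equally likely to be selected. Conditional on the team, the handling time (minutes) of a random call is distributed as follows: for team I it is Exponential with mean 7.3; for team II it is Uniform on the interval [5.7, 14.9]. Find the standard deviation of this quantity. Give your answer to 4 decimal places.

5.6940

Per component, I: μ=7.3, E[X²]=106.58; II: μ=10.3, E[X²]=113.143.
E[X] = 0.5·7.3 + 0.5·10.3 = 8.8.
E[X²] = 0.5·106.58 + 0.5·113.143 = 109.862.
Var(X) = E[X²] − (E[X])² = 109.862 − 77.44 = 32.4217.
SD(X) = √32.4217 = 5.694.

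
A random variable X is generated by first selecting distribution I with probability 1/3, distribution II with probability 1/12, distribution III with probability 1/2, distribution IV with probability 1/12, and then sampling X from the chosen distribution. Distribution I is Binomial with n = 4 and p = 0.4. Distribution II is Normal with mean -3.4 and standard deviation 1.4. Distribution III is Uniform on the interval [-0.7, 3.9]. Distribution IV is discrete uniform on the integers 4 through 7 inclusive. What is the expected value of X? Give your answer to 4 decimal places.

Component means — I: 1.6; II: -3.4; III: 1.6; IV: 5.5.
E[X] = 0.333333·1.6 + 0.0833333·-3.4 + 0.5·1.6 + 0.0833333·5.5 = 1.50833.

1.5083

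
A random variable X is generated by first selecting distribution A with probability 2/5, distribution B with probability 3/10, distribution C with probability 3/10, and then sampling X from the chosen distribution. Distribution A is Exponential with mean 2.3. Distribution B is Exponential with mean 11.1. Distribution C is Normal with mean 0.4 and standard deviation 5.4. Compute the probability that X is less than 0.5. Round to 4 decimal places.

0.2436

Conditional on each component, P(X < 0.5): A: 0.195385; B: 0.0440456; C: 0.507387.
By total probability, P(X < 0.5) = 0.4·0.195385 + 0.3·0.0440456 + 0.3·0.507387 = 0.243584.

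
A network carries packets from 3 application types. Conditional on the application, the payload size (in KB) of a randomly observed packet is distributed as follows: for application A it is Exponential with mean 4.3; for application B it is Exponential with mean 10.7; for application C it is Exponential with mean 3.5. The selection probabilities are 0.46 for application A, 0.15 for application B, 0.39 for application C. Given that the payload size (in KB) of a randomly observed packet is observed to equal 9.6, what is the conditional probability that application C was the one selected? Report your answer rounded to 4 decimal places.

0.2945

Likelihoods f(9.6 | ·): A: 0.0249427; B: 0.0381038; C: 0.018396.
Posterior ∝ prior × likelihood. Numerator for C: 0.39·0.018396 = 0.00717445.
Normalizing constant: 0.46·0.0249427 + 0.15·0.0381038 + 0.39·0.018396 = 0.0243637.
P(C | observation) = 0.00717445 / 0.0243637 = 0.294473.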